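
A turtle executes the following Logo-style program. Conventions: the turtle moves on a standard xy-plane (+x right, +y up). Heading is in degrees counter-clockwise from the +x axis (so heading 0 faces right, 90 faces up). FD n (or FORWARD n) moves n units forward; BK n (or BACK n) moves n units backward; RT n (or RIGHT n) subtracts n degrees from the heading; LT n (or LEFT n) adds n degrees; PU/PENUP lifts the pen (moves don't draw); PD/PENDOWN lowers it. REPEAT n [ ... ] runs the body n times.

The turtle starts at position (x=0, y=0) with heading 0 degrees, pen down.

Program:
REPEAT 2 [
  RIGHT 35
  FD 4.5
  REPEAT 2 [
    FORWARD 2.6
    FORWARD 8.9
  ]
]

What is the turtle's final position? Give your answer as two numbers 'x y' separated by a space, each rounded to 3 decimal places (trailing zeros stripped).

Answer: 31.932 -41.615

Derivation:
Executing turtle program step by step:
Start: pos=(0,0), heading=0, pen down
REPEAT 2 [
  -- iteration 1/2 --
  RT 35: heading 0 -> 325
  FD 4.5: (0,0) -> (3.686,-2.581) [heading=325, draw]
  REPEAT 2 [
    -- iteration 1/2 --
    FD 2.6: (3.686,-2.581) -> (5.816,-4.072) [heading=325, draw]
    FD 8.9: (5.816,-4.072) -> (13.106,-9.177) [heading=325, draw]
    -- iteration 2/2 --
    FD 2.6: (13.106,-9.177) -> (15.236,-10.669) [heading=325, draw]
    FD 8.9: (15.236,-10.669) -> (22.527,-15.773) [heading=325, draw]
  ]
  -- iteration 2/2 --
  RT 35: heading 325 -> 290
  FD 4.5: (22.527,-15.773) -> (24.066,-20.002) [heading=290, draw]
  REPEAT 2 [
    -- iteration 1/2 --
    FD 2.6: (24.066,-20.002) -> (24.955,-22.445) [heading=290, draw]
    FD 8.9: (24.955,-22.445) -> (27.999,-30.808) [heading=290, draw]
    -- iteration 2/2 --
    FD 2.6: (27.999,-30.808) -> (28.888,-33.252) [heading=290, draw]
    FD 8.9: (28.888,-33.252) -> (31.932,-41.615) [heading=290, draw]
  ]
]
Final: pos=(31.932,-41.615), heading=290, 10 segment(s) drawn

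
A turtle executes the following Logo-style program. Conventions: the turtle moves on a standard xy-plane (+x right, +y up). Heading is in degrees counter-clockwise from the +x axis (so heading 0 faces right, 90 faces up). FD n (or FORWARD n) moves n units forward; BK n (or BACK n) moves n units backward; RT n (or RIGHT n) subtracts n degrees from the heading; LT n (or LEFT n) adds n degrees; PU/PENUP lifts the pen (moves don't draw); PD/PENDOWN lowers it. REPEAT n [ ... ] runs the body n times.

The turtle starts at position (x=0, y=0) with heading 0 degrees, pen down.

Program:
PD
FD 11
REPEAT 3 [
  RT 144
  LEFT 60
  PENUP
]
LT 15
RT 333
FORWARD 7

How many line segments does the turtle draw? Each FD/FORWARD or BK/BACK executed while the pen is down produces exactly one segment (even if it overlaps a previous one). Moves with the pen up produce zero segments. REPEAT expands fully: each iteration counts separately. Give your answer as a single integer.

Executing turtle program step by step:
Start: pos=(0,0), heading=0, pen down
PD: pen down
FD 11: (0,0) -> (11,0) [heading=0, draw]
REPEAT 3 [
  -- iteration 1/3 --
  RT 144: heading 0 -> 216
  LT 60: heading 216 -> 276
  PU: pen up
  -- iteration 2/3 --
  RT 144: heading 276 -> 132
  LT 60: heading 132 -> 192
  PU: pen up
  -- iteration 3/3 --
  RT 144: heading 192 -> 48
  LT 60: heading 48 -> 108
  PU: pen up
]
LT 15: heading 108 -> 123
RT 333: heading 123 -> 150
FD 7: (11,0) -> (4.938,3.5) [heading=150, move]
Final: pos=(4.938,3.5), heading=150, 1 segment(s) drawn
Segments drawn: 1

Answer: 1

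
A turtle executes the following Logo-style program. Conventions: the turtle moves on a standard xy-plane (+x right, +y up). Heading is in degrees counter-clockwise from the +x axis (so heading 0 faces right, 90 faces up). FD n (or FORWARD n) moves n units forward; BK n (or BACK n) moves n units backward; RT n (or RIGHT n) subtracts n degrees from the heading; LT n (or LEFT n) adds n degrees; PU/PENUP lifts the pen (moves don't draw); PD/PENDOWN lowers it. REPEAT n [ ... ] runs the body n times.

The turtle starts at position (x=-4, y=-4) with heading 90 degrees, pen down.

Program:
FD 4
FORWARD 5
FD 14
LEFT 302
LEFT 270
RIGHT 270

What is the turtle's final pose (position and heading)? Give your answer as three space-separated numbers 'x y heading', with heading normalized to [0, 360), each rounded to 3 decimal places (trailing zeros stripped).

Answer: -4 19 32

Derivation:
Executing turtle program step by step:
Start: pos=(-4,-4), heading=90, pen down
FD 4: (-4,-4) -> (-4,0) [heading=90, draw]
FD 5: (-4,0) -> (-4,5) [heading=90, draw]
FD 14: (-4,5) -> (-4,19) [heading=90, draw]
LT 302: heading 90 -> 32
LT 270: heading 32 -> 302
RT 270: heading 302 -> 32
Final: pos=(-4,19), heading=32, 3 segment(s) drawn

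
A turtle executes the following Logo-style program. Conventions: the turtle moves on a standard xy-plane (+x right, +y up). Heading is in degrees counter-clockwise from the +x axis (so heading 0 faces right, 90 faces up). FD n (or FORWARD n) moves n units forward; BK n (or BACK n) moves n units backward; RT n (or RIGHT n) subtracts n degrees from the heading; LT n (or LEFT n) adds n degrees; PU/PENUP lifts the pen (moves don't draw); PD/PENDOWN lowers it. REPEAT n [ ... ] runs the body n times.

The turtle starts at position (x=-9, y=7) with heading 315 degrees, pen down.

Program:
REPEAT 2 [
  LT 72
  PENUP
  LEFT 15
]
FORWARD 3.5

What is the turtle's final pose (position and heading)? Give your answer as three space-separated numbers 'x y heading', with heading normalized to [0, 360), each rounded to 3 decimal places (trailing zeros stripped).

Executing turtle program step by step:
Start: pos=(-9,7), heading=315, pen down
REPEAT 2 [
  -- iteration 1/2 --
  LT 72: heading 315 -> 27
  PU: pen up
  LT 15: heading 27 -> 42
  -- iteration 2/2 --
  LT 72: heading 42 -> 114
  PU: pen up
  LT 15: heading 114 -> 129
]
FD 3.5: (-9,7) -> (-11.203,9.72) [heading=129, move]
Final: pos=(-11.203,9.72), heading=129, 0 segment(s) drawn

Answer: -11.203 9.72 129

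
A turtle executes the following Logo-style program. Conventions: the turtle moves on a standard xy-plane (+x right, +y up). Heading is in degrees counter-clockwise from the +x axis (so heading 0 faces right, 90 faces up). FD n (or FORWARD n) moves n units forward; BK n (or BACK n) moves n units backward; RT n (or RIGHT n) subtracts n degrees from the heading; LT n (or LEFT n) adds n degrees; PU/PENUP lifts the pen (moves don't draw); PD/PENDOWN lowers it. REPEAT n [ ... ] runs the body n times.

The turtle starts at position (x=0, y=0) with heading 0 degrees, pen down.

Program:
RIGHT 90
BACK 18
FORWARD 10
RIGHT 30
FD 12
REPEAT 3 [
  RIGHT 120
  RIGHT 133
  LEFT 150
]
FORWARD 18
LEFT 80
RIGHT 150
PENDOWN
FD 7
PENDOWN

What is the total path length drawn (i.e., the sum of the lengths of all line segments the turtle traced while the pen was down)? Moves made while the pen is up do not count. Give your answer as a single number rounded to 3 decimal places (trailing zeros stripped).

Answer: 65

Derivation:
Executing turtle program step by step:
Start: pos=(0,0), heading=0, pen down
RT 90: heading 0 -> 270
BK 18: (0,0) -> (0,18) [heading=270, draw]
FD 10: (0,18) -> (0,8) [heading=270, draw]
RT 30: heading 270 -> 240
FD 12: (0,8) -> (-6,-2.392) [heading=240, draw]
REPEAT 3 [
  -- iteration 1/3 --
  RT 120: heading 240 -> 120
  RT 133: heading 120 -> 347
  LT 150: heading 347 -> 137
  -- iteration 2/3 --
  RT 120: heading 137 -> 17
  RT 133: heading 17 -> 244
  LT 150: heading 244 -> 34
  -- iteration 3/3 --
  RT 120: heading 34 -> 274
  RT 133: heading 274 -> 141
  LT 150: heading 141 -> 291
]
FD 18: (-6,-2.392) -> (0.451,-19.197) [heading=291, draw]
LT 80: heading 291 -> 11
RT 150: heading 11 -> 221
PD: pen down
FD 7: (0.451,-19.197) -> (-4.832,-23.789) [heading=221, draw]
PD: pen down
Final: pos=(-4.832,-23.789), heading=221, 5 segment(s) drawn

Segment lengths:
  seg 1: (0,0) -> (0,18), length = 18
  seg 2: (0,18) -> (0,8), length = 10
  seg 3: (0,8) -> (-6,-2.392), length = 12
  seg 4: (-6,-2.392) -> (0.451,-19.197), length = 18
  seg 5: (0.451,-19.197) -> (-4.832,-23.789), length = 7
Total = 65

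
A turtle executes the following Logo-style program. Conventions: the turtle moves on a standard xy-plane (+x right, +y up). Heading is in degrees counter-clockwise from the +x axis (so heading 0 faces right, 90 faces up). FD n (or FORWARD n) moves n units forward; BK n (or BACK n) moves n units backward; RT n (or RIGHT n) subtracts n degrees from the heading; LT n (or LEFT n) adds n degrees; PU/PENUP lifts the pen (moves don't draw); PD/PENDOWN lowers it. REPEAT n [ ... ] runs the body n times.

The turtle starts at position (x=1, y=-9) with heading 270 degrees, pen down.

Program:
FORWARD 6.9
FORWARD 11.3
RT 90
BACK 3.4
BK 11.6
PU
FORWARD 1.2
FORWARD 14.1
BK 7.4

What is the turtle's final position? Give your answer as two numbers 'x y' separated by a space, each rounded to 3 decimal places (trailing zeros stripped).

Executing turtle program step by step:
Start: pos=(1,-9), heading=270, pen down
FD 6.9: (1,-9) -> (1,-15.9) [heading=270, draw]
FD 11.3: (1,-15.9) -> (1,-27.2) [heading=270, draw]
RT 90: heading 270 -> 180
BK 3.4: (1,-27.2) -> (4.4,-27.2) [heading=180, draw]
BK 11.6: (4.4,-27.2) -> (16,-27.2) [heading=180, draw]
PU: pen up
FD 1.2: (16,-27.2) -> (14.8,-27.2) [heading=180, move]
FD 14.1: (14.8,-27.2) -> (0.7,-27.2) [heading=180, move]
BK 7.4: (0.7,-27.2) -> (8.1,-27.2) [heading=180, move]
Final: pos=(8.1,-27.2), heading=180, 4 segment(s) drawn

Answer: 8.1 -27.2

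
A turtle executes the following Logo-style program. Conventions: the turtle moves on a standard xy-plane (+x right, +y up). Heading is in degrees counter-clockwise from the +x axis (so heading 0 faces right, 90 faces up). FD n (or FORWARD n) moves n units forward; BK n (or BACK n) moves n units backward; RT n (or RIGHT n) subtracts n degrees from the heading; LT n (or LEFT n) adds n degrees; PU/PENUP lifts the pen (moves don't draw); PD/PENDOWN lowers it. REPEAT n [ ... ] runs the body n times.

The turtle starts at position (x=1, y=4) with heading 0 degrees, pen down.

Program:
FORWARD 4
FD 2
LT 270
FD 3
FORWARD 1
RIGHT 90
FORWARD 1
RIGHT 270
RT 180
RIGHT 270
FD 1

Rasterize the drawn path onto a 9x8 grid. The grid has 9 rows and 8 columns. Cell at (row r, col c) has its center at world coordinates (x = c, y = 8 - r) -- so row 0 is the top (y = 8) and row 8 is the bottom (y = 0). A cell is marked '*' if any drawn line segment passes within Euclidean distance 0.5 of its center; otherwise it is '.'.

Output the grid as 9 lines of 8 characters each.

Segment 0: (1,4) -> (5,4)
Segment 1: (5,4) -> (7,4)
Segment 2: (7,4) -> (7,1)
Segment 3: (7,1) -> (7,0)
Segment 4: (7,0) -> (6,0)
Segment 5: (6,0) -> (5,-0)

Answer: ........
........
........
........
.*******
.......*
.......*
.......*
.....***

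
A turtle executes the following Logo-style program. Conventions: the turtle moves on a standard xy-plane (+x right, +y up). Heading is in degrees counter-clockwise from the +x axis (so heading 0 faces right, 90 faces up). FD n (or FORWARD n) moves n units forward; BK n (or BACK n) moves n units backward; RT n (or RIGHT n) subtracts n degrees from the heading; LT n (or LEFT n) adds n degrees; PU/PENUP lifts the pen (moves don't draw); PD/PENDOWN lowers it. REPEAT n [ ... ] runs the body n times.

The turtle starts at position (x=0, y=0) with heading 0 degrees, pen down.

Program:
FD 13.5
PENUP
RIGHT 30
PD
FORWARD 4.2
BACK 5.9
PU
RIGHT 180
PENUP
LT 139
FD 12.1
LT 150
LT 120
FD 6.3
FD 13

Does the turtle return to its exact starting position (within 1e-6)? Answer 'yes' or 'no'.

Answer: no

Derivation:
Executing turtle program step by step:
Start: pos=(0,0), heading=0, pen down
FD 13.5: (0,0) -> (13.5,0) [heading=0, draw]
PU: pen up
RT 30: heading 0 -> 330
PD: pen down
FD 4.2: (13.5,0) -> (17.137,-2.1) [heading=330, draw]
BK 5.9: (17.137,-2.1) -> (12.028,0.85) [heading=330, draw]
PU: pen up
RT 180: heading 330 -> 150
PU: pen up
LT 139: heading 150 -> 289
FD 12.1: (12.028,0.85) -> (15.967,-10.591) [heading=289, move]
LT 150: heading 289 -> 79
LT 120: heading 79 -> 199
FD 6.3: (15.967,-10.591) -> (10.01,-12.642) [heading=199, move]
FD 13: (10.01,-12.642) -> (-2.281,-16.874) [heading=199, move]
Final: pos=(-2.281,-16.874), heading=199, 3 segment(s) drawn

Start position: (0, 0)
Final position: (-2.281, -16.874)
Distance = 17.028; >= 1e-6 -> NOT closed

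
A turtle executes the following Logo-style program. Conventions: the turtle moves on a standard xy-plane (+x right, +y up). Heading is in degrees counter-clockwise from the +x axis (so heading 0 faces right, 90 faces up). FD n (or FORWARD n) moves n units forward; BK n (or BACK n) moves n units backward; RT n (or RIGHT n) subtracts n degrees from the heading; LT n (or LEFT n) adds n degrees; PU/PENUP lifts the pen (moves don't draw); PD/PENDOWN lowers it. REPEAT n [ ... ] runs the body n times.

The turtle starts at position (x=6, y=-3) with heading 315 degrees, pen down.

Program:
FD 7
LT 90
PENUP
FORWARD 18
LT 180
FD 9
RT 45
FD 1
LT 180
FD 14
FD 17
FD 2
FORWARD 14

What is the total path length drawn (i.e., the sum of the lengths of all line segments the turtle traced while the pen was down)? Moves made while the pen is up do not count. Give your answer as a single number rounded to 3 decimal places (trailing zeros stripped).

Answer: 7

Derivation:
Executing turtle program step by step:
Start: pos=(6,-3), heading=315, pen down
FD 7: (6,-3) -> (10.95,-7.95) [heading=315, draw]
LT 90: heading 315 -> 45
PU: pen up
FD 18: (10.95,-7.95) -> (23.678,4.778) [heading=45, move]
LT 180: heading 45 -> 225
FD 9: (23.678,4.778) -> (17.314,-1.586) [heading=225, move]
RT 45: heading 225 -> 180
FD 1: (17.314,-1.586) -> (16.314,-1.586) [heading=180, move]
LT 180: heading 180 -> 0
FD 14: (16.314,-1.586) -> (30.314,-1.586) [heading=0, move]
FD 17: (30.314,-1.586) -> (47.314,-1.586) [heading=0, move]
FD 2: (47.314,-1.586) -> (49.314,-1.586) [heading=0, move]
FD 14: (49.314,-1.586) -> (63.314,-1.586) [heading=0, move]
Final: pos=(63.314,-1.586), heading=0, 1 segment(s) drawn

Segment lengths:
  seg 1: (6,-3) -> (10.95,-7.95), length = 7
Total = 7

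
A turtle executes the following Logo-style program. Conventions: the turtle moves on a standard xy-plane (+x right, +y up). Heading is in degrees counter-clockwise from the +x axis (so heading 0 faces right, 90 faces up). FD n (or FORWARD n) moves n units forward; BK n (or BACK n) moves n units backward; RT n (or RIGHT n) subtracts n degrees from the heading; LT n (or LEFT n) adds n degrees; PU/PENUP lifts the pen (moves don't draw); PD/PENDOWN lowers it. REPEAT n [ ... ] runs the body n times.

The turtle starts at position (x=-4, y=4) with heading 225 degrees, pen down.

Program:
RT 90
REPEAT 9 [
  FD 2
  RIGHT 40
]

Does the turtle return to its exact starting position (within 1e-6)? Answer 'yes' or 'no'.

Executing turtle program step by step:
Start: pos=(-4,4), heading=225, pen down
RT 90: heading 225 -> 135
REPEAT 9 [
  -- iteration 1/9 --
  FD 2: (-4,4) -> (-5.414,5.414) [heading=135, draw]
  RT 40: heading 135 -> 95
  -- iteration 2/9 --
  FD 2: (-5.414,5.414) -> (-5.589,7.407) [heading=95, draw]
  RT 40: heading 95 -> 55
  -- iteration 3/9 --
  FD 2: (-5.589,7.407) -> (-4.441,9.045) [heading=55, draw]
  RT 40: heading 55 -> 15
  -- iteration 4/9 --
  FD 2: (-4.441,9.045) -> (-2.51,9.563) [heading=15, draw]
  RT 40: heading 15 -> 335
  -- iteration 5/9 --
  FD 2: (-2.51,9.563) -> (-0.697,8.717) [heading=335, draw]
  RT 40: heading 335 -> 295
  -- iteration 6/9 --
  FD 2: (-0.697,8.717) -> (0.148,6.905) [heading=295, draw]
  RT 40: heading 295 -> 255
  -- iteration 7/9 --
  FD 2: (0.148,6.905) -> (-0.369,4.973) [heading=255, draw]
  RT 40: heading 255 -> 215
  -- iteration 8/9 --
  FD 2: (-0.369,4.973) -> (-2.008,3.826) [heading=215, draw]
  RT 40: heading 215 -> 175
  -- iteration 9/9 --
  FD 2: (-2.008,3.826) -> (-4,4) [heading=175, draw]
  RT 40: heading 175 -> 135
]
Final: pos=(-4,4), heading=135, 9 segment(s) drawn

Start position: (-4, 4)
Final position: (-4, 4)
Distance = 0; < 1e-6 -> CLOSED

Answer: yes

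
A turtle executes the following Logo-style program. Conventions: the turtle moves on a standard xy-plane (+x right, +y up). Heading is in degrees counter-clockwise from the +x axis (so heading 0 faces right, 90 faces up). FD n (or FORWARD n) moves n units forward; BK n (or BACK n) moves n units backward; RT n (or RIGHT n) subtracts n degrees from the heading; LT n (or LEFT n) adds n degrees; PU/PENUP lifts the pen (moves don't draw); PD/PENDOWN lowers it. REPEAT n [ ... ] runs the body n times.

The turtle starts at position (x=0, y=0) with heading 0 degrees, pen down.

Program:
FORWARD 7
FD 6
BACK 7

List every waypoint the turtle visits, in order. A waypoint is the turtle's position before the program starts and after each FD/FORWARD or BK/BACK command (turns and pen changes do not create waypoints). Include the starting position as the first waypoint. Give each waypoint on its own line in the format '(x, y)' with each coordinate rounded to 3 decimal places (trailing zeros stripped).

Executing turtle program step by step:
Start: pos=(0,0), heading=0, pen down
FD 7: (0,0) -> (7,0) [heading=0, draw]
FD 6: (7,0) -> (13,0) [heading=0, draw]
BK 7: (13,0) -> (6,0) [heading=0, draw]
Final: pos=(6,0), heading=0, 3 segment(s) drawn
Waypoints (4 total):
(0, 0)
(7, 0)
(13, 0)
(6, 0)

Answer: (0, 0)
(7, 0)
(13, 0)
(6, 0)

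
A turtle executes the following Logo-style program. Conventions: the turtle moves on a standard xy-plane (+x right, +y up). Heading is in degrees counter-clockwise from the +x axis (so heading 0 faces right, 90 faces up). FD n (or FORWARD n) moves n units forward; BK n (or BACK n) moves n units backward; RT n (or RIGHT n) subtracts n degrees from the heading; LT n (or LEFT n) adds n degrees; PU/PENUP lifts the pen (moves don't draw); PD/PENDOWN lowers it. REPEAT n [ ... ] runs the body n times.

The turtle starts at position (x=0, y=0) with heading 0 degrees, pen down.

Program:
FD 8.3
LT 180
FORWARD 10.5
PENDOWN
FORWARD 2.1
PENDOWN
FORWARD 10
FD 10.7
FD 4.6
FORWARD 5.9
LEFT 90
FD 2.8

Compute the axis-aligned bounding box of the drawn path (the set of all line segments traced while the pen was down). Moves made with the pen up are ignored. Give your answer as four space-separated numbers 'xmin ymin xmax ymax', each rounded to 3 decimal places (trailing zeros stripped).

Answer: -35.5 -2.8 8.3 0

Derivation:
Executing turtle program step by step:
Start: pos=(0,0), heading=0, pen down
FD 8.3: (0,0) -> (8.3,0) [heading=0, draw]
LT 180: heading 0 -> 180
FD 10.5: (8.3,0) -> (-2.2,0) [heading=180, draw]
PD: pen down
FD 2.1: (-2.2,0) -> (-4.3,0) [heading=180, draw]
PD: pen down
FD 10: (-4.3,0) -> (-14.3,0) [heading=180, draw]
FD 10.7: (-14.3,0) -> (-25,0) [heading=180, draw]
FD 4.6: (-25,0) -> (-29.6,0) [heading=180, draw]
FD 5.9: (-29.6,0) -> (-35.5,0) [heading=180, draw]
LT 90: heading 180 -> 270
FD 2.8: (-35.5,0) -> (-35.5,-2.8) [heading=270, draw]
Final: pos=(-35.5,-2.8), heading=270, 8 segment(s) drawn

Segment endpoints: x in {-35.5, -29.6, -25, -14.3, -4.3, -2.2, 0, 8.3}, y in {-2.8, 0, 0, 0, 0, 0, 0, 0}
xmin=-35.5, ymin=-2.8, xmax=8.3, ymax=0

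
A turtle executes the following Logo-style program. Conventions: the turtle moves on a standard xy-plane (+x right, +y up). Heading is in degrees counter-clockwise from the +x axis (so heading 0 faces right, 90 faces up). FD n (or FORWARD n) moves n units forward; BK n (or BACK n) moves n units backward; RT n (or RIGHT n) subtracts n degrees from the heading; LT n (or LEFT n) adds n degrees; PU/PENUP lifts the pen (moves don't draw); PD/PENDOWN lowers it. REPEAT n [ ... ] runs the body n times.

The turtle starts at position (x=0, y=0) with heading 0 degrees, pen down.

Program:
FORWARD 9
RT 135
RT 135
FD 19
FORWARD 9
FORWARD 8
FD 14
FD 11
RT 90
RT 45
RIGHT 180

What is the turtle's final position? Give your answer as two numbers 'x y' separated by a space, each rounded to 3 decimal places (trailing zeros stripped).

Executing turtle program step by step:
Start: pos=(0,0), heading=0, pen down
FD 9: (0,0) -> (9,0) [heading=0, draw]
RT 135: heading 0 -> 225
RT 135: heading 225 -> 90
FD 19: (9,0) -> (9,19) [heading=90, draw]
FD 9: (9,19) -> (9,28) [heading=90, draw]
FD 8: (9,28) -> (9,36) [heading=90, draw]
FD 14: (9,36) -> (9,50) [heading=90, draw]
FD 11: (9,50) -> (9,61) [heading=90, draw]
RT 90: heading 90 -> 0
RT 45: heading 0 -> 315
RT 180: heading 315 -> 135
Final: pos=(9,61), heading=135, 6 segment(s) drawn

Answer: 9 61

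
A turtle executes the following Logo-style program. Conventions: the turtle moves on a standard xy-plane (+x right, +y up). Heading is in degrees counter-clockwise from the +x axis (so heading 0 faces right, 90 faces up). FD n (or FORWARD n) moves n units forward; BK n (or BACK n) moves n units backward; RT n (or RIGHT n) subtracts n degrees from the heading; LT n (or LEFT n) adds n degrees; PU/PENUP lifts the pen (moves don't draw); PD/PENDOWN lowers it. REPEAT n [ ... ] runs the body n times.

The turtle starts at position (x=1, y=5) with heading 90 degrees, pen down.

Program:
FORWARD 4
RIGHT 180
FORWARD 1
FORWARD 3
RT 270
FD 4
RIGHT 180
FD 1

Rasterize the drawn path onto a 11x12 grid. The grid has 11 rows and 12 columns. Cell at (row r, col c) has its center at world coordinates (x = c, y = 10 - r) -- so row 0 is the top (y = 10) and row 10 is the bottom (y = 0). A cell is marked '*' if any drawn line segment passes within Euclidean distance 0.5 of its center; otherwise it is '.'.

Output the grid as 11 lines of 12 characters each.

Segment 0: (1,5) -> (1,9)
Segment 1: (1,9) -> (1,8)
Segment 2: (1,8) -> (1,5)
Segment 3: (1,5) -> (5,5)
Segment 4: (5,5) -> (4,5)

Answer: ............
.*..........
.*..........
.*..........
.*..........
.*****......
............
............
............
............
............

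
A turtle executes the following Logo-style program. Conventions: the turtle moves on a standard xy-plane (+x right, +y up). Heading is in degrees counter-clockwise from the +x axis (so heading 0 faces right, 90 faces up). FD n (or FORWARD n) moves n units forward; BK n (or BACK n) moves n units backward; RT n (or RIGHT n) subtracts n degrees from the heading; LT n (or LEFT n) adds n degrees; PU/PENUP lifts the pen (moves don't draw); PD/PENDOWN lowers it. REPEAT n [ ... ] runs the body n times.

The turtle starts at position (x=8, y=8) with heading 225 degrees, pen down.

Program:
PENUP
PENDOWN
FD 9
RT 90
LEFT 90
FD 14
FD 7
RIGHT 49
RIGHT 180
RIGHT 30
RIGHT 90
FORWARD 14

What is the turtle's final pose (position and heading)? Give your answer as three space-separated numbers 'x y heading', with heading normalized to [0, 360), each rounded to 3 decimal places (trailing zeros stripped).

Answer: -21.042 -24.82 236

Derivation:
Executing turtle program step by step:
Start: pos=(8,8), heading=225, pen down
PU: pen up
PD: pen down
FD 9: (8,8) -> (1.636,1.636) [heading=225, draw]
RT 90: heading 225 -> 135
LT 90: heading 135 -> 225
FD 14: (1.636,1.636) -> (-8.263,-8.263) [heading=225, draw]
FD 7: (-8.263,-8.263) -> (-13.213,-13.213) [heading=225, draw]
RT 49: heading 225 -> 176
RT 180: heading 176 -> 356
RT 30: heading 356 -> 326
RT 90: heading 326 -> 236
FD 14: (-13.213,-13.213) -> (-21.042,-24.82) [heading=236, draw]
Final: pos=(-21.042,-24.82), heading=236, 4 segment(s) drawn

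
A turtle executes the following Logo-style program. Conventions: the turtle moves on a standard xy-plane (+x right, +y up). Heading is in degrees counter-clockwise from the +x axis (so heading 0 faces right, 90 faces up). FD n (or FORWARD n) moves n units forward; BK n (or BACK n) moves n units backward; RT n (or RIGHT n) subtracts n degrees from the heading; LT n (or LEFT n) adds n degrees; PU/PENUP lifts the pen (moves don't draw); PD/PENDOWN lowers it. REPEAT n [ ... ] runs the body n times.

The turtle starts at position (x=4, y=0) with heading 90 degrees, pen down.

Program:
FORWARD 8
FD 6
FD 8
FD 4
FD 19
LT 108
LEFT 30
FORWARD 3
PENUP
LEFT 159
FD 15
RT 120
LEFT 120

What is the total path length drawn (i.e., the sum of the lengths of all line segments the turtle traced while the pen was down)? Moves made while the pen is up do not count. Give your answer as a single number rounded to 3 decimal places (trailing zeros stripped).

Answer: 48

Derivation:
Executing turtle program step by step:
Start: pos=(4,0), heading=90, pen down
FD 8: (4,0) -> (4,8) [heading=90, draw]
FD 6: (4,8) -> (4,14) [heading=90, draw]
FD 8: (4,14) -> (4,22) [heading=90, draw]
FD 4: (4,22) -> (4,26) [heading=90, draw]
FD 19: (4,26) -> (4,45) [heading=90, draw]
LT 108: heading 90 -> 198
LT 30: heading 198 -> 228
FD 3: (4,45) -> (1.993,42.771) [heading=228, draw]
PU: pen up
LT 159: heading 228 -> 27
FD 15: (1.993,42.771) -> (15.358,49.58) [heading=27, move]
RT 120: heading 27 -> 267
LT 120: heading 267 -> 27
Final: pos=(15.358,49.58), heading=27, 6 segment(s) drawn

Segment lengths:
  seg 1: (4,0) -> (4,8), length = 8
  seg 2: (4,8) -> (4,14), length = 6
  seg 3: (4,14) -> (4,22), length = 8
  seg 4: (4,22) -> (4,26), length = 4
  seg 5: (4,26) -> (4,45), length = 19
  seg 6: (4,45) -> (1.993,42.771), length = 3
Total = 48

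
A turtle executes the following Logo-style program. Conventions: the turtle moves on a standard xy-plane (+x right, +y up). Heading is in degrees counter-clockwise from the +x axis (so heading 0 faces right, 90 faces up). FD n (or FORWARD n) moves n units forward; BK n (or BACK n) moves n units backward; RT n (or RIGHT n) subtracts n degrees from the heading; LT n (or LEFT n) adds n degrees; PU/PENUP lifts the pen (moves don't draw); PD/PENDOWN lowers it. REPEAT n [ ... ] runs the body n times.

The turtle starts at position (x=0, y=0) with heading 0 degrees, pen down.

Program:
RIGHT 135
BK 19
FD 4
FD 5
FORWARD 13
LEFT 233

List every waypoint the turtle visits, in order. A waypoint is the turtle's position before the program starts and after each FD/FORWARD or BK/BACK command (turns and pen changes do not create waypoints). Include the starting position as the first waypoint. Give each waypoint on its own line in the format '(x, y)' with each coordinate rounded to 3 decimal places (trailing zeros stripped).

Executing turtle program step by step:
Start: pos=(0,0), heading=0, pen down
RT 135: heading 0 -> 225
BK 19: (0,0) -> (13.435,13.435) [heading=225, draw]
FD 4: (13.435,13.435) -> (10.607,10.607) [heading=225, draw]
FD 5: (10.607,10.607) -> (7.071,7.071) [heading=225, draw]
FD 13: (7.071,7.071) -> (-2.121,-2.121) [heading=225, draw]
LT 233: heading 225 -> 98
Final: pos=(-2.121,-2.121), heading=98, 4 segment(s) drawn
Waypoints (5 total):
(0, 0)
(13.435, 13.435)
(10.607, 10.607)
(7.071, 7.071)
(-2.121, -2.121)

Answer: (0, 0)
(13.435, 13.435)
(10.607, 10.607)
(7.071, 7.071)
(-2.121, -2.121)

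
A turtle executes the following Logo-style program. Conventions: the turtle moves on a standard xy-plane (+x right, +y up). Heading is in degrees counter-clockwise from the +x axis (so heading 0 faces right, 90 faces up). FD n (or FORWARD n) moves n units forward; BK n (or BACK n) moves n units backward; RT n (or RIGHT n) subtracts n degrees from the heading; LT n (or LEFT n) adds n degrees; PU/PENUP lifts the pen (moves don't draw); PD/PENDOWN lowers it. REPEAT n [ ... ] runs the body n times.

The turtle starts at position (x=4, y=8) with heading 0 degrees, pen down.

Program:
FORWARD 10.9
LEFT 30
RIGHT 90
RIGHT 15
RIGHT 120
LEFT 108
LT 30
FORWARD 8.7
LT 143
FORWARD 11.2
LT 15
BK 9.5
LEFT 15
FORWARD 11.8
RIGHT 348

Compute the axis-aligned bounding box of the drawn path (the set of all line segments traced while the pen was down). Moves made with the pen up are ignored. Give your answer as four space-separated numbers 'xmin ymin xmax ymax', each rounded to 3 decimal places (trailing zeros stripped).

Executing turtle program step by step:
Start: pos=(4,8), heading=0, pen down
FD 10.9: (4,8) -> (14.9,8) [heading=0, draw]
LT 30: heading 0 -> 30
RT 90: heading 30 -> 300
RT 15: heading 300 -> 285
RT 120: heading 285 -> 165
LT 108: heading 165 -> 273
LT 30: heading 273 -> 303
FD 8.7: (14.9,8) -> (19.638,0.704) [heading=303, draw]
LT 143: heading 303 -> 86
FD 11.2: (19.638,0.704) -> (20.42,11.876) [heading=86, draw]
LT 15: heading 86 -> 101
BK 9.5: (20.42,11.876) -> (22.232,2.551) [heading=101, draw]
LT 15: heading 101 -> 116
FD 11.8: (22.232,2.551) -> (17.06,13.157) [heading=116, draw]
RT 348: heading 116 -> 128
Final: pos=(17.06,13.157), heading=128, 5 segment(s) drawn

Segment endpoints: x in {4, 14.9, 17.06, 19.638, 20.42, 22.232}, y in {0.704, 2.551, 8, 11.876, 13.157}
xmin=4, ymin=0.704, xmax=22.232, ymax=13.157

Answer: 4 0.704 22.232 13.157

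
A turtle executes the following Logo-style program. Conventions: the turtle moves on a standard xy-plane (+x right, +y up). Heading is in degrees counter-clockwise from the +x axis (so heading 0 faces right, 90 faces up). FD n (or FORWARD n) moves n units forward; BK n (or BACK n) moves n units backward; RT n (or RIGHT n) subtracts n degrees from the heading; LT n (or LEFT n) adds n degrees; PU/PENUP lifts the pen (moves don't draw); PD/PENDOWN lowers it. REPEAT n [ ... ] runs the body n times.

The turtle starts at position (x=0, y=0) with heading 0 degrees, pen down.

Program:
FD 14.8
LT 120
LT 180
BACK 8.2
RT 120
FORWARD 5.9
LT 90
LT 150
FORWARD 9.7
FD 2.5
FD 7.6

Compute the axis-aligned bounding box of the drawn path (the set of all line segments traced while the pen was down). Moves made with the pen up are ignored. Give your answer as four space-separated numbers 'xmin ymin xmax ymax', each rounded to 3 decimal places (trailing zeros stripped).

Answer: 0 0 14.8 24.249

Derivation:
Executing turtle program step by step:
Start: pos=(0,0), heading=0, pen down
FD 14.8: (0,0) -> (14.8,0) [heading=0, draw]
LT 120: heading 0 -> 120
LT 180: heading 120 -> 300
BK 8.2: (14.8,0) -> (10.7,7.101) [heading=300, draw]
RT 120: heading 300 -> 180
FD 5.9: (10.7,7.101) -> (4.8,7.101) [heading=180, draw]
LT 90: heading 180 -> 270
LT 150: heading 270 -> 60
FD 9.7: (4.8,7.101) -> (9.65,15.502) [heading=60, draw]
FD 2.5: (9.65,15.502) -> (10.9,17.667) [heading=60, draw]
FD 7.6: (10.9,17.667) -> (14.7,24.249) [heading=60, draw]
Final: pos=(14.7,24.249), heading=60, 6 segment(s) drawn

Segment endpoints: x in {0, 4.8, 9.65, 10.7, 10.9, 14.7, 14.8}, y in {0, 7.101, 7.101, 15.502, 17.667, 24.249}
xmin=0, ymin=0, xmax=14.8, ymax=24.249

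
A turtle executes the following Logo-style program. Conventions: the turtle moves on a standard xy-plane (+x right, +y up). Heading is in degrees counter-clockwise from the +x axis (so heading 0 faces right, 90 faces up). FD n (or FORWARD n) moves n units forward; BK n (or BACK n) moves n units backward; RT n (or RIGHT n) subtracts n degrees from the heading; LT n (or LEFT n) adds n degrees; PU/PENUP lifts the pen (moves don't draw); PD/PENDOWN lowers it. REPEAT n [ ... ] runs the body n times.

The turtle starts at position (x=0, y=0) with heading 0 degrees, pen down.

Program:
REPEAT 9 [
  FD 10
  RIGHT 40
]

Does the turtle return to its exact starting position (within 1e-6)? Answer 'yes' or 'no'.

Answer: yes

Derivation:
Executing turtle program step by step:
Start: pos=(0,0), heading=0, pen down
REPEAT 9 [
  -- iteration 1/9 --
  FD 10: (0,0) -> (10,0) [heading=0, draw]
  RT 40: heading 0 -> 320
  -- iteration 2/9 --
  FD 10: (10,0) -> (17.66,-6.428) [heading=320, draw]
  RT 40: heading 320 -> 280
  -- iteration 3/9 --
  FD 10: (17.66,-6.428) -> (19.397,-16.276) [heading=280, draw]
  RT 40: heading 280 -> 240
  -- iteration 4/9 --
  FD 10: (19.397,-16.276) -> (14.397,-24.936) [heading=240, draw]
  RT 40: heading 240 -> 200
  -- iteration 5/9 --
  FD 10: (14.397,-24.936) -> (5,-28.356) [heading=200, draw]
  RT 40: heading 200 -> 160
  -- iteration 6/9 --
  FD 10: (5,-28.356) -> (-4.397,-24.936) [heading=160, draw]
  RT 40: heading 160 -> 120
  -- iteration 7/9 --
  FD 10: (-4.397,-24.936) -> (-9.397,-16.276) [heading=120, draw]
  RT 40: heading 120 -> 80
  -- iteration 8/9 --
  FD 10: (-9.397,-16.276) -> (-7.66,-6.428) [heading=80, draw]
  RT 40: heading 80 -> 40
  -- iteration 9/9 --
  FD 10: (-7.66,-6.428) -> (0,0) [heading=40, draw]
  RT 40: heading 40 -> 0
]
Final: pos=(0,0), heading=0, 9 segment(s) drawn

Start position: (0, 0)
Final position: (0, 0)
Distance = 0; < 1e-6 -> CLOSED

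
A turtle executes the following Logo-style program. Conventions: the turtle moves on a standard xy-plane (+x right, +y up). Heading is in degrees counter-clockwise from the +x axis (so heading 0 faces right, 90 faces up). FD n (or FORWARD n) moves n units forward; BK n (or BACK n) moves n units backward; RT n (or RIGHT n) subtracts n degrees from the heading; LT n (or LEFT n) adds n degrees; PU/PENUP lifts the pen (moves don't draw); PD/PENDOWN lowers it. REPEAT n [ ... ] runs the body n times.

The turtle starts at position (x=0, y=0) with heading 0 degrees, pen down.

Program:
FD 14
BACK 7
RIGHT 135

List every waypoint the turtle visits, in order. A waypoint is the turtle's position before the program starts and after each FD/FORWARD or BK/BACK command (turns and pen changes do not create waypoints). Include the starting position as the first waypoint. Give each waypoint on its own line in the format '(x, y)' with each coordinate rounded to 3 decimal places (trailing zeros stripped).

Executing turtle program step by step:
Start: pos=(0,0), heading=0, pen down
FD 14: (0,0) -> (14,0) [heading=0, draw]
BK 7: (14,0) -> (7,0) [heading=0, draw]
RT 135: heading 0 -> 225
Final: pos=(7,0), heading=225, 2 segment(s) drawn
Waypoints (3 total):
(0, 0)
(14, 0)
(7, 0)

Answer: (0, 0)
(14, 0)
(7, 0)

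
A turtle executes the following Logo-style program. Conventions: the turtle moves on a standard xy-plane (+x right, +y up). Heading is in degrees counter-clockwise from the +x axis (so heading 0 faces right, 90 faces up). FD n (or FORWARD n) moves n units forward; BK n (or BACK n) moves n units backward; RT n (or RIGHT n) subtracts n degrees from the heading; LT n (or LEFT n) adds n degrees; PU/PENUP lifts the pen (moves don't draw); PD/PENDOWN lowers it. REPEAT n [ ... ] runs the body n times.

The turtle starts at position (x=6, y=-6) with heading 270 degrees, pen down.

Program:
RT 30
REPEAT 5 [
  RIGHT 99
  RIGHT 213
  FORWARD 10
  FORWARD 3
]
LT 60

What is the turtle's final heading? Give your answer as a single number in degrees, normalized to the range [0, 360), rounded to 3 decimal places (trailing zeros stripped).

Answer: 180

Derivation:
Executing turtle program step by step:
Start: pos=(6,-6), heading=270, pen down
RT 30: heading 270 -> 240
REPEAT 5 [
  -- iteration 1/5 --
  RT 99: heading 240 -> 141
  RT 213: heading 141 -> 288
  FD 10: (6,-6) -> (9.09,-15.511) [heading=288, draw]
  FD 3: (9.09,-15.511) -> (10.017,-18.364) [heading=288, draw]
  -- iteration 2/5 --
  RT 99: heading 288 -> 189
  RT 213: heading 189 -> 336
  FD 10: (10.017,-18.364) -> (19.153,-22.431) [heading=336, draw]
  FD 3: (19.153,-22.431) -> (21.893,-23.651) [heading=336, draw]
  -- iteration 3/5 --
  RT 99: heading 336 -> 237
  RT 213: heading 237 -> 24
  FD 10: (21.893,-23.651) -> (31.029,-19.584) [heading=24, draw]
  FD 3: (31.029,-19.584) -> (33.769,-18.364) [heading=24, draw]
  -- iteration 4/5 --
  RT 99: heading 24 -> 285
  RT 213: heading 285 -> 72
  FD 10: (33.769,-18.364) -> (36.86,-8.853) [heading=72, draw]
  FD 3: (36.86,-8.853) -> (37.787,-6) [heading=72, draw]
  -- iteration 5/5 --
  RT 99: heading 72 -> 333
  RT 213: heading 333 -> 120
  FD 10: (37.787,-6) -> (32.787,2.66) [heading=120, draw]
  FD 3: (32.787,2.66) -> (31.287,5.258) [heading=120, draw]
]
LT 60: heading 120 -> 180
Final: pos=(31.287,5.258), heading=180, 10 segment(s) drawn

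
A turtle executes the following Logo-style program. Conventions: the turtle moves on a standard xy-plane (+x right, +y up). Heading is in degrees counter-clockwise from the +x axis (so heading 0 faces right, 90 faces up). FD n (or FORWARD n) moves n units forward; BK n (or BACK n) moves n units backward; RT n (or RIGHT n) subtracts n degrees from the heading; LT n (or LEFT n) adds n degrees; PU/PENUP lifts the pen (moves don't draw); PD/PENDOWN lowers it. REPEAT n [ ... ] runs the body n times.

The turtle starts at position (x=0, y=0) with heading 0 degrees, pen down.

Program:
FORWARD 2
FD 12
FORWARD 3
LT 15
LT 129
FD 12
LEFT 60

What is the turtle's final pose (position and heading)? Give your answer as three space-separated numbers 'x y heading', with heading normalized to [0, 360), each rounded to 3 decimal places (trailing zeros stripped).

Answer: 7.292 7.053 204

Derivation:
Executing turtle program step by step:
Start: pos=(0,0), heading=0, pen down
FD 2: (0,0) -> (2,0) [heading=0, draw]
FD 12: (2,0) -> (14,0) [heading=0, draw]
FD 3: (14,0) -> (17,0) [heading=0, draw]
LT 15: heading 0 -> 15
LT 129: heading 15 -> 144
FD 12: (17,0) -> (7.292,7.053) [heading=144, draw]
LT 60: heading 144 -> 204
Final: pos=(7.292,7.053), heading=204, 4 segment(s) drawn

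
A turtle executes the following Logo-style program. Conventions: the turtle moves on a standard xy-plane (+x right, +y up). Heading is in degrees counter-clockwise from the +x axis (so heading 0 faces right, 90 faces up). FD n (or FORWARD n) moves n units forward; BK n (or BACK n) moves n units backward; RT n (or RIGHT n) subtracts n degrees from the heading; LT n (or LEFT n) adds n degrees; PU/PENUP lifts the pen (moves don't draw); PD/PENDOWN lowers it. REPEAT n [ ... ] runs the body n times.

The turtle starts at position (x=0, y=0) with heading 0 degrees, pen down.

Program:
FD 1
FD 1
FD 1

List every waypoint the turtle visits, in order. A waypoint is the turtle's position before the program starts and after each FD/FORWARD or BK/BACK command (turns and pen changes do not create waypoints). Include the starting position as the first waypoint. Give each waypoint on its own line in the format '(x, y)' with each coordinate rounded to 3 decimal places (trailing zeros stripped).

Answer: (0, 0)
(1, 0)
(2, 0)
(3, 0)

Derivation:
Executing turtle program step by step:
Start: pos=(0,0), heading=0, pen down
FD 1: (0,0) -> (1,0) [heading=0, draw]
FD 1: (1,0) -> (2,0) [heading=0, draw]
FD 1: (2,0) -> (3,0) [heading=0, draw]
Final: pos=(3,0), heading=0, 3 segment(s) drawn
Waypoints (4 total):
(0, 0)
(1, 0)
(2, 0)
(3, 0)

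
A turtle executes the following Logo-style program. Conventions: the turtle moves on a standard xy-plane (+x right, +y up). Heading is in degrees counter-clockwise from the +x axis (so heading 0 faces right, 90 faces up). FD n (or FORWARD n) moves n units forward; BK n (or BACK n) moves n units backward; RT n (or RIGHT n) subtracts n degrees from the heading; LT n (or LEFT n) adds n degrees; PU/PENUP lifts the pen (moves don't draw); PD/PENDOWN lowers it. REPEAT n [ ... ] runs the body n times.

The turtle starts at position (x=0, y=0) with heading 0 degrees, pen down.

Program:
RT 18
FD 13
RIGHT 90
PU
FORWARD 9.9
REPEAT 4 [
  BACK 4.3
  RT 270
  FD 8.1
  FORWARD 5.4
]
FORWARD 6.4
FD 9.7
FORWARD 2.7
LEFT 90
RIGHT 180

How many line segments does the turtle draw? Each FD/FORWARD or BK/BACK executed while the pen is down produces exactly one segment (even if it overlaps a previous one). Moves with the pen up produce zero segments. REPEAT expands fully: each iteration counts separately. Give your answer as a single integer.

Executing turtle program step by step:
Start: pos=(0,0), heading=0, pen down
RT 18: heading 0 -> 342
FD 13: (0,0) -> (12.364,-4.017) [heading=342, draw]
RT 90: heading 342 -> 252
PU: pen up
FD 9.9: (12.364,-4.017) -> (9.304,-13.433) [heading=252, move]
REPEAT 4 [
  -- iteration 1/4 --
  BK 4.3: (9.304,-13.433) -> (10.633,-9.343) [heading=252, move]
  RT 270: heading 252 -> 342
  FD 8.1: (10.633,-9.343) -> (18.337,-11.846) [heading=342, move]
  FD 5.4: (18.337,-11.846) -> (23.473,-13.515) [heading=342, move]
  -- iteration 2/4 --
  BK 4.3: (23.473,-13.515) -> (19.383,-12.186) [heading=342, move]
  RT 270: heading 342 -> 72
  FD 8.1: (19.383,-12.186) -> (21.886,-4.483) [heading=72, move]
  FD 5.4: (21.886,-4.483) -> (23.555,0.653) [heading=72, move]
  -- iteration 3/4 --
  BK 4.3: (23.555,0.653) -> (22.226,-3.436) [heading=72, move]
  RT 270: heading 72 -> 162
  FD 8.1: (22.226,-3.436) -> (14.522,-0.933) [heading=162, move]
  FD 5.4: (14.522,-0.933) -> (9.387,0.735) [heading=162, move]
  -- iteration 4/4 --
  BK 4.3: (9.387,0.735) -> (13.476,-0.593) [heading=162, move]
  RT 270: heading 162 -> 252
  FD 8.1: (13.476,-0.593) -> (10.973,-8.297) [heading=252, move]
  FD 5.4: (10.973,-8.297) -> (9.304,-13.433) [heading=252, move]
]
FD 6.4: (9.304,-13.433) -> (7.327,-19.519) [heading=252, move]
FD 9.7: (7.327,-19.519) -> (4.329,-28.745) [heading=252, move]
FD 2.7: (4.329,-28.745) -> (3.495,-31.313) [heading=252, move]
LT 90: heading 252 -> 342
RT 180: heading 342 -> 162
Final: pos=(3.495,-31.313), heading=162, 1 segment(s) drawn
Segments drawn: 1

Answer: 1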